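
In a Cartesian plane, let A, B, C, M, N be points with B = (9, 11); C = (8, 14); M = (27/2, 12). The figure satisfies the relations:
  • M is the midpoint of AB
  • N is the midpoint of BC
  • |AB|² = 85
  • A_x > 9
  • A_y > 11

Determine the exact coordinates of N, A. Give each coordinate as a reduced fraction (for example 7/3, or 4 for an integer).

1. A_x = 18  [A = 2·M−B = 2·(27/2, 12)−(9, 11)]
2. A_y = 13  [A = 2·M−B = 2·(27/2, 12)−(9, 11)]
   so A = (18, 13)
3. N_x = 17/2  [2·N = B+C = (9, 11)+(8, 14)]
4. N_y = 25/2  [2·N = B+C = (9, 11)+(8, 14)]
   so N = (17/2, 25/2)

N = (17/2, 25/2)
A = (18, 13)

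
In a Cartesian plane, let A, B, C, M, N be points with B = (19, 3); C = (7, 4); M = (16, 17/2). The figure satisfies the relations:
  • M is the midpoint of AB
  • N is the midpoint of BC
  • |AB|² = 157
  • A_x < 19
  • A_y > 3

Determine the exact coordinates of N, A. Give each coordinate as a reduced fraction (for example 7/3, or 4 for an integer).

1. A_x = 13  [A = 2·M−B = 2·(16, 17/2)−(19, 3)]
2. A_y = 14  [A = 2·M−B = 2·(16, 17/2)−(19, 3)]
   so A = (13, 14)
3. N_x = 13  [2·N = B+C = (19, 3)+(7, 4)]
4. N_y = 7/2  [2·N = B+C = (19, 3)+(7, 4)]
   so N = (13, 7/2)

N = (13, 7/2)
A = (13, 14)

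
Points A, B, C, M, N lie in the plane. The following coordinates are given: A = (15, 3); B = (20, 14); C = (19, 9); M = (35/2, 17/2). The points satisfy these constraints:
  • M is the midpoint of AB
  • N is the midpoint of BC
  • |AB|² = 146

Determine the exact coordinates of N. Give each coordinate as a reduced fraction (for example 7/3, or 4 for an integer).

N = (39/2, 23/2)

1. N_x = 39/2  [2·N = B+C = (20, 14)+(19, 9)]
2. N_y = 23/2  [2·N = B+C = (20, 14)+(19, 9)]
   so N = (39/2, 23/2)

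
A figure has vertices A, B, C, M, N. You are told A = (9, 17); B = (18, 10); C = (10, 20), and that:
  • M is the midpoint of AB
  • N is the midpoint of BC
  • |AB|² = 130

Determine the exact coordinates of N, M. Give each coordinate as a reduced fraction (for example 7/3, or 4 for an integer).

1. M_x = 27/2  [2·M = A+B = (9, 17)+(18, 10)]
2. M_y = 27/2  [2·M = A+B = (9, 17)+(18, 10)]
   so M = (27/2, 27/2)
3. N_x = 14  [2·N = B+C = (18, 10)+(10, 20)]
4. N_y = 15  [2·N = B+C = (18, 10)+(10, 20)]
   so N = (14, 15)

N = (14, 15)
M = (27/2, 27/2)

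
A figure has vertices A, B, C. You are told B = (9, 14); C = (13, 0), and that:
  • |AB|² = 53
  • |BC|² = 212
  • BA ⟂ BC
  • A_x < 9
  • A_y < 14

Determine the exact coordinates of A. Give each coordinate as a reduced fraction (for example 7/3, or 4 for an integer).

A = (2, 12)

1. A_x = 2  [[BA ⟂ BC ⇒ 4x-14y+160=0] ∩ [|A−(9, 14)|²=53]]
2. A_y = 12  [[BA ⟂ BC ⇒ 4x-14y+160=0] ∩ [|A−(9, 14)|²=53]]
   so A = (2, 12)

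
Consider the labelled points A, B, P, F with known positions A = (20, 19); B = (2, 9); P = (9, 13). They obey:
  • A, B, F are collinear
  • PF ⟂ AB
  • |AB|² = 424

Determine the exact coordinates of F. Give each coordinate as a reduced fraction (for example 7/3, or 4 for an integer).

F = (959/106, 1369/106)

1. F_x = 959/106  [[A, B, F are collinear ⇒ 10x-18y+142=0] ∩ [PF ⟂ AB ⇒ -18x-10y+292=0]]
2. F_y = 1369/106  [[A, B, F are collinear ⇒ 10x-18y+142=0] ∩ [PF ⟂ AB ⇒ -18x-10y+292=0]]
   so F = (959/106, 1369/106)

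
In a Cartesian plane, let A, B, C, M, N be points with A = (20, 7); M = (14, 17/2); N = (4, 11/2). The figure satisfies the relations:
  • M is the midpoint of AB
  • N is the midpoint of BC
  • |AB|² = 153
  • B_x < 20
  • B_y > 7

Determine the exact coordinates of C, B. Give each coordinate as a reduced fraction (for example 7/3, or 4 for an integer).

1. B_x = 8  [B = 2·M−A = 2·(14, 17/2)−(20, 7)]
2. B_y = 10  [B = 2·M−A = 2·(14, 17/2)−(20, 7)]
   so B = (8, 10)
3. C_x = 0  [C = 2·N−B = 2·(4, 11/2)−(8, 10)]
4. C_y = 1  [C = 2·N−B = 2·(4, 11/2)−(8, 10)]
   so C = (0, 1)

C = (0, 1)
B = (8, 10)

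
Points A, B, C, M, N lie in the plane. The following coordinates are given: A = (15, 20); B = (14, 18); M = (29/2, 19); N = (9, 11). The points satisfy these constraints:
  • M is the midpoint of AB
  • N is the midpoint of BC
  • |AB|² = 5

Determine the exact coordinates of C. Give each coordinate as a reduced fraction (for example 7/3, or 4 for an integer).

C = (4, 4)

1. C_x = 4  [C = 2·N−B = 2·(9, 11)−(14, 18)]
2. C_y = 4  [C = 2·N−B = 2·(9, 11)−(14, 18)]
   so C = (4, 4)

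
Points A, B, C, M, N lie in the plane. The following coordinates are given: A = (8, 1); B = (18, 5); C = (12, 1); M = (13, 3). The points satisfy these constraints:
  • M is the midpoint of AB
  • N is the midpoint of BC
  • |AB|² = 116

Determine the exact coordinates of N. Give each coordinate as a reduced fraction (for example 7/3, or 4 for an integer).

N = (15, 3)

1. N_x = 15  [2·N = B+C = (18, 5)+(12, 1)]
2. N_y = 3  [2·N = B+C = (18, 5)+(12, 1)]
   so N = (15, 3)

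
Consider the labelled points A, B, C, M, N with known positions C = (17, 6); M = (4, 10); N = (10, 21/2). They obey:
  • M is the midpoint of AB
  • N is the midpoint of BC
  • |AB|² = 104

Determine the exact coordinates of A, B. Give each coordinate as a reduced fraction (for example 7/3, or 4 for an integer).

1. B_x = 3  [B = 2·N−C = 2·(10, 21/2)−(17, 6)]
2. B_y = 15  [B = 2·N−C = 2·(10, 21/2)−(17, 6)]
   so B = (3, 15)
3. A_x = 5  [A = 2·M−B = 2·(4, 10)−(3, 15)]
4. A_y = 5  [A = 2·M−B = 2·(4, 10)−(3, 15)]
   so A = (5, 5)

A = (5, 5)
B = (3, 15)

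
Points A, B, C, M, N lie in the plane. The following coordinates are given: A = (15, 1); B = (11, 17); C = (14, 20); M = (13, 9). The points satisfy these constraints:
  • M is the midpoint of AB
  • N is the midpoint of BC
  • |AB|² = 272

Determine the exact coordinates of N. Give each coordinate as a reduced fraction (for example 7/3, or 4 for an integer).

1. N_x = 25/2  [2·N = B+C = (11, 17)+(14, 20)]
2. N_y = 37/2  [2·N = B+C = (11, 17)+(14, 20)]
   so N = (25/2, 37/2)

N = (25/2, 37/2)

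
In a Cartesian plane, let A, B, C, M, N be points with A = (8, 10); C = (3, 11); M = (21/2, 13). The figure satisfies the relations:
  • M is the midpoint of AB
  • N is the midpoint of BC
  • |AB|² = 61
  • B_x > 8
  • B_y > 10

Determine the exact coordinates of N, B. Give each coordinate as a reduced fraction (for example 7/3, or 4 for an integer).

N = (8, 27/2)
B = (13, 16)

1. B_x = 13  [B = 2·M−A = 2·(21/2, 13)−(8, 10)]
2. B_y = 16  [B = 2·M−A = 2·(21/2, 13)−(8, 10)]
   so B = (13, 16)
3. N_x = 8  [2·N = B+C = (13, 16)+(3, 11)]
4. N_y = 27/2  [2·N = B+C = (13, 16)+(3, 11)]
   so N = (8, 27/2)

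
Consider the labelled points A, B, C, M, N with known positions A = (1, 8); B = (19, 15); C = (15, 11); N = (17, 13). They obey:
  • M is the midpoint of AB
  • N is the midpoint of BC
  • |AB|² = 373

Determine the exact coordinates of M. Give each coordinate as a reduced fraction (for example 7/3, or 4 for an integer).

M = (10, 23/2)

1. M_x = 10  [2·M = A+B = (1, 8)+(19, 15)]
2. M_y = 23/2  [2·M = A+B = (1, 8)+(19, 15)]
   so M = (10, 23/2)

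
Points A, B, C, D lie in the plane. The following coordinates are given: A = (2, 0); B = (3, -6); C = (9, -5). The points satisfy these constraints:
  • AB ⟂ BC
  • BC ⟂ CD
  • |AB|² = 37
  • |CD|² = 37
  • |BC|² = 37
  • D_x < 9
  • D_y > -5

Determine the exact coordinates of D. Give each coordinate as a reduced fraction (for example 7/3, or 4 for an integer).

D = (8, 1)

1. D_x = 8  [[BC ⟂ CD ⇒ 6x+1y-49=0] ∩ [|D−(9, -5)|²=37]]
2. D_y = 1  [[BC ⟂ CD ⇒ 6x+1y-49=0] ∩ [|D−(9, -5)|²=37]]
   so D = (8, 1)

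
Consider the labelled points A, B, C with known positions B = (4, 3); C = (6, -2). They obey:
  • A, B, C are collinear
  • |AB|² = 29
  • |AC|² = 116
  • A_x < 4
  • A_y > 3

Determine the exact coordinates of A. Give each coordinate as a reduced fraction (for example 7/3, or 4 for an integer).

A = (2, 8)

1. A_x = 2  [[A, B, C are collinear ⇒ 5x+2y-26=0] ∩ [|A−(4, 3)|²=29]]
2. A_y = 8  [[A, B, C are collinear ⇒ 5x+2y-26=0] ∩ [|A−(4, 3)|²=29]]
   so A = (2, 8)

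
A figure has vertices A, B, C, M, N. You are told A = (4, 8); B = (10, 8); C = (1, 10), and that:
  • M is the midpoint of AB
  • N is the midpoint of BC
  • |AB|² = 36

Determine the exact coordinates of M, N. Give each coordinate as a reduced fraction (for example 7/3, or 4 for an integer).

M = (7, 8)
N = (11/2, 9)

1. M_x = 7  [2·M = A+B = (4, 8)+(10, 8)]
2. M_y = 8  [2·M = A+B = (4, 8)+(10, 8)]
   so M = (7, 8)
3. N_x = 11/2  [2·N = B+C = (10, 8)+(1, 10)]
4. N_y = 9  [2·N = B+C = (10, 8)+(1, 10)]
   so N = (11/2, 9)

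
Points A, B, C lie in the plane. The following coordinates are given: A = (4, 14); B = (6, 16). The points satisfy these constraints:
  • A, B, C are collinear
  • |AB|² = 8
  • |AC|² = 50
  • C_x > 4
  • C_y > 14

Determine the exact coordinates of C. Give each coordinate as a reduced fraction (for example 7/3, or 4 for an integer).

C = (9, 19)

1. C_x = 9  [[A, B, C are collinear ⇒ -2x+2y-20=0] ∩ [|C−(4, 14)|²=50]]
2. C_y = 19  [[A, B, C are collinear ⇒ -2x+2y-20=0] ∩ [|C−(4, 14)|²=50]]
   so C = (9, 19)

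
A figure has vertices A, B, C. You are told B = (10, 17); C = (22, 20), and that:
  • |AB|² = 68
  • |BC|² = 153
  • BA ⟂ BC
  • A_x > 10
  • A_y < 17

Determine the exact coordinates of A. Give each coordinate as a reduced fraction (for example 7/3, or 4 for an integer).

1. A_x = 12  [[BA ⟂ BC ⇒ 12x+3y-171=0] ∩ [|A−(10, 17)|²=68]]
2. A_y = 9  [[BA ⟂ BC ⇒ 12x+3y-171=0] ∩ [|A−(10, 17)|²=68]]
   so A = (12, 9)

A = (12, 9)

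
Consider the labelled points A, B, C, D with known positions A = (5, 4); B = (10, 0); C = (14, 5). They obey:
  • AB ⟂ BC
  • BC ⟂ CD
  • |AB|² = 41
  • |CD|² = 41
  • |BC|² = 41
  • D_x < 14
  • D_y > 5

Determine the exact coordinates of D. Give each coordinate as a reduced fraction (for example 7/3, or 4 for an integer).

1. D_x = 9  [[BC ⟂ CD ⇒ 4x+5y-81=0] ∩ [|D−(14, 5)|²=41]]
2. D_y = 9  [[BC ⟂ CD ⇒ 4x+5y-81=0] ∩ [|D−(14, 5)|²=41]]
   so D = (9, 9)

D = (9, 9)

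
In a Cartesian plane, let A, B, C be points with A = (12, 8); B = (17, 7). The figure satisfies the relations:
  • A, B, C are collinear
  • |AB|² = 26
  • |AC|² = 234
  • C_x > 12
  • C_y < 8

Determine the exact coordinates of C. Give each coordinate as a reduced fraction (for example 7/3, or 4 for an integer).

C = (27, 5)

1. C_x = 27  [[A, B, C are collinear ⇒ 1x+5y-52=0] ∩ [|C−(12, 8)|²=234]]
2. C_y = 5  [[A, B, C are collinear ⇒ 1x+5y-52=0] ∩ [|C−(12, 8)|²=234]]
   so C = (27, 5)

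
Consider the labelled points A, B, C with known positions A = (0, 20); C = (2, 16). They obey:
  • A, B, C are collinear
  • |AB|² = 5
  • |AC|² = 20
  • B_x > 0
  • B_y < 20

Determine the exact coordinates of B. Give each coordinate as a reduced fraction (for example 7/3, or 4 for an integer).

B = (1, 18)

1. B_x = 1  [[A, B, C are collinear ⇒ -4x-2y+40=0] ∩ [|B−(0, 20)|²=5]]
2. B_y = 18  [[A, B, C are collinear ⇒ -4x-2y+40=0] ∩ [|B−(0, 20)|²=5]]
   so B = (1, 18)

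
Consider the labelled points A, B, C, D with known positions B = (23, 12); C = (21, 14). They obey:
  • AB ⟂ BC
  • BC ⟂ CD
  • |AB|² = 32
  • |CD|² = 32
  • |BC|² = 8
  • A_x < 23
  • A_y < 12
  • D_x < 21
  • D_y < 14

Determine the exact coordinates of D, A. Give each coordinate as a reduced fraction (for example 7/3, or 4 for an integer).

1. D_x = 17  [[BC ⟂ CD ⇒ -2x+2y+14=0] ∩ [|D−(21, 14)|²=32]]
2. D_y = 10  [[BC ⟂ CD ⇒ -2x+2y+14=0] ∩ [|D−(21, 14)|²=32]]
   so D = (17, 10)
3. A_x = 19  [[AB ⟂ BC ⇒ 2x-2y-22=0] ∩ [|A−(23, 12)|²=32]]
4. A_y = 8  [[AB ⟂ BC ⇒ 2x-2y-22=0] ∩ [|A−(23, 12)|²=32]]
   so A = (19, 8)

D = (17, 10)
A = (19, 8)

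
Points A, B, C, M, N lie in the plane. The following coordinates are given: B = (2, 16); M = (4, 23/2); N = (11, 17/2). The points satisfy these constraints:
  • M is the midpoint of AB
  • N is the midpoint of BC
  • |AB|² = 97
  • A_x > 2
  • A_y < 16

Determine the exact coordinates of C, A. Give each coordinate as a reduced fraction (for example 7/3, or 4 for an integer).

C = (20, 1)
A = (6, 7)

1. A_x = 6  [A = 2·M−B = 2·(4, 23/2)−(2, 16)]
2. A_y = 7  [A = 2·M−B = 2·(4, 23/2)−(2, 16)]
   so A = (6, 7)
3. C_x = 20  [C = 2·N−B = 2·(11, 17/2)−(2, 16)]
4. C_y = 1  [C = 2·N−B = 2·(11, 17/2)−(2, 16)]
   so C = (20, 1)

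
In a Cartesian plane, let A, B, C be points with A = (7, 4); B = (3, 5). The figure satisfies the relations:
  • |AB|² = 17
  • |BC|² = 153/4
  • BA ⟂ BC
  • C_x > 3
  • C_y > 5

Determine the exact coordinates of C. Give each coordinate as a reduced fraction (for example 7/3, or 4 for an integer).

C = (9/2, 11)

1. C_x = 9/2  [[BA ⟂ BC ⇒ 4x-1y-7=0] ∩ [|C−(3, 5)|²=153/4]]
2. C_y = 11  [[BA ⟂ BC ⇒ 4x-1y-7=0] ∩ [|C−(3, 5)|²=153/4]]
   so C = (9/2, 11)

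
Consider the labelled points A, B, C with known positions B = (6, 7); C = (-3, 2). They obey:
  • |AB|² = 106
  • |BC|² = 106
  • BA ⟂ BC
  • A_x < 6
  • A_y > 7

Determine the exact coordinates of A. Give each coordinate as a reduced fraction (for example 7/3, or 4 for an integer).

A = (1, 16)

1. A_x = 1  [[BA ⟂ BC ⇒ -9x-5y+89=0] ∩ [|A−(6, 7)|²=106]]
2. A_y = 16  [[BA ⟂ BC ⇒ -9x-5y+89=0] ∩ [|A−(6, 7)|²=106]]
   so A = (1, 16)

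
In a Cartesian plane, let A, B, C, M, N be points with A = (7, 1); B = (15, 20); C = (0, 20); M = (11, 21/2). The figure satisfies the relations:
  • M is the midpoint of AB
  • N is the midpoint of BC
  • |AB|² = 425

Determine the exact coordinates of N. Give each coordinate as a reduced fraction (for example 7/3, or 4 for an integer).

1. N_x = 15/2  [2·N = B+C = (15, 20)+(0, 20)]
2. N_y = 20  [2·N = B+C = (15, 20)+(0, 20)]
   so N = (15/2, 20)

N = (15/2, 20)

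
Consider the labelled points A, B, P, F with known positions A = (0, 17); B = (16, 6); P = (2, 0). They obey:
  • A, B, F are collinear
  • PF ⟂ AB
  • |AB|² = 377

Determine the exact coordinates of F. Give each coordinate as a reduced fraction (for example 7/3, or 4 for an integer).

1. F_x = 3504/377  [[A, B, F are collinear ⇒ 11x+16y-272=0] ∩ [PF ⟂ AB ⇒ 16x-11y-32=0]]
2. F_y = 4000/377  [[A, B, F are collinear ⇒ 11x+16y-272=0] ∩ [PF ⟂ AB ⇒ 16x-11y-32=0]]
   so F = (3504/377, 4000/377)

F = (3504/377, 4000/377)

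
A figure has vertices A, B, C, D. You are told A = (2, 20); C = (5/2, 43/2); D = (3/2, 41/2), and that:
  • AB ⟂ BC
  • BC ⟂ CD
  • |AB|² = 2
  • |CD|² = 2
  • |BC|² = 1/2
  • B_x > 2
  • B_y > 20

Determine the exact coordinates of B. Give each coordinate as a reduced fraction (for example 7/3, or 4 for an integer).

1. B_x = 3  [[BC ⟂ CD ⇒ 1x+1y-24=0] ∩ [|B−(2, 20)|²=2]]
2. B_y = 21  [[BC ⟂ CD ⇒ 1x+1y-24=0] ∩ [|B−(2, 20)|²=2]]
   so B = (3, 21)

B = (3, 21)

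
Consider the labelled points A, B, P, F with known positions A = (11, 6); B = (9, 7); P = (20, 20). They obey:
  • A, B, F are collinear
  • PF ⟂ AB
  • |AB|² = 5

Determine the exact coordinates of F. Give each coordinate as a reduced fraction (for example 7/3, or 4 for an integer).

F = (63/5, 26/5)

1. F_x = 63/5  [[A, B, F are collinear ⇒ -1x-2y+23=0] ∩ [PF ⟂ AB ⇒ -2x+1y+20=0]]
2. F_y = 26/5  [[A, B, F are collinear ⇒ -1x-2y+23=0] ∩ [PF ⟂ AB ⇒ -2x+1y+20=0]]
   so F = (63/5, 26/5)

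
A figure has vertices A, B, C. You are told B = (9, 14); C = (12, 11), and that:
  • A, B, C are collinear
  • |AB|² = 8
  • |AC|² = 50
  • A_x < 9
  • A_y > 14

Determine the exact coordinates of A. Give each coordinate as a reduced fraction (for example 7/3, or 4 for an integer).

A = (7, 16)

1. A_x = 7  [[A, B, C are collinear ⇒ 3x+3y-69=0] ∩ [|A−(9, 14)|²=8]]
2. A_y = 16  [[A, B, C are collinear ⇒ 3x+3y-69=0] ∩ [|A−(9, 14)|²=8]]
   so A = (7, 16)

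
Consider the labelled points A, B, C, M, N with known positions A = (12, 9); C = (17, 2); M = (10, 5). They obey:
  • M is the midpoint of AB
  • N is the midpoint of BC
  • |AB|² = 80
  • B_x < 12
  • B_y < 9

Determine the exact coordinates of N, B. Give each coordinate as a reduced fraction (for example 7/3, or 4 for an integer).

N = (25/2, 3/2)
B = (8, 1)

1. B_x = 8  [B = 2·M−A = 2·(10, 5)−(12, 9)]
2. B_y = 1  [B = 2·M−A = 2·(10, 5)−(12, 9)]
   so B = (8, 1)
3. N_x = 25/2  [2·N = B+C = (8, 1)+(17, 2)]
4. N_y = 3/2  [2·N = B+C = (8, 1)+(17, 2)]
   so N = (25/2, 3/2)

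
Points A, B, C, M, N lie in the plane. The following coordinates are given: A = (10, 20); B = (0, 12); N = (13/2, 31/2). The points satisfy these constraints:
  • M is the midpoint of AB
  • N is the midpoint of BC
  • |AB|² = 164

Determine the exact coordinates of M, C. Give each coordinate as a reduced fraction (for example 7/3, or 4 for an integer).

1. M_x = 5  [2·M = A+B = (10, 20)+(0, 12)]
2. M_y = 16  [2·M = A+B = (10, 20)+(0, 12)]
   so M = (5, 16)
3. C_x = 13  [C = 2·N−B = 2·(13/2, 31/2)−(0, 12)]
4. C_y = 19  [C = 2·N−B = 2·(13/2, 31/2)−(0, 12)]
   so C = (13, 19)

M = (5, 16)
C = (13, 19)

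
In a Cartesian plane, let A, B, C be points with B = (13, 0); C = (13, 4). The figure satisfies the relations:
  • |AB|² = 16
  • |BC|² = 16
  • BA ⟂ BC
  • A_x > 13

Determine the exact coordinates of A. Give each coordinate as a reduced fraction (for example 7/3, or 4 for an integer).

1. A_x = 17  [[BA ⟂ BC ⇒ 4y=0] ∩ [|A−(13, 0)|²=16]]
2. A_y = 0  [[BA ⟂ BC ⇒ 4y=0] ∩ [|A−(13, 0)|²=16]]
   so A = (17, 0)

A = (17, 0)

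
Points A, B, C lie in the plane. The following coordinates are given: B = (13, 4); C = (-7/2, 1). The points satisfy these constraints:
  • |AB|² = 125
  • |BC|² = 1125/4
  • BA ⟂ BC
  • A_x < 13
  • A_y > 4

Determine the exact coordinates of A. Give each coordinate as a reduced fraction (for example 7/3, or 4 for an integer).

1. A_x = 11  [[BA ⟂ BC ⇒ -33/2x-3y+453/2=0] ∩ [|A−(13, 4)|²=125]]
2. A_y = 15  [[BA ⟂ BC ⇒ -33/2x-3y+453/2=0] ∩ [|A−(13, 4)|²=125]]
   so A = (11, 15)

A = (11, 15)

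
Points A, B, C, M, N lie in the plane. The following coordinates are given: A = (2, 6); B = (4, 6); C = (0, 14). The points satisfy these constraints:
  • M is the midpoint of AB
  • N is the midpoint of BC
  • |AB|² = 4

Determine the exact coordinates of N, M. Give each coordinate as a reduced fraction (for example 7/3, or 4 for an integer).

N = (2, 10)
M = (3, 6)

1. M_x = 3  [2·M = A+B = (2, 6)+(4, 6)]
2. M_y = 6  [2·M = A+B = (2, 6)+(4, 6)]
   so M = (3, 6)
3. N_x = 2  [2·N = B+C = (4, 6)+(0, 14)]
4. N_y = 10  [2·N = B+C = (4, 6)+(0, 14)]
   so N = (2, 10)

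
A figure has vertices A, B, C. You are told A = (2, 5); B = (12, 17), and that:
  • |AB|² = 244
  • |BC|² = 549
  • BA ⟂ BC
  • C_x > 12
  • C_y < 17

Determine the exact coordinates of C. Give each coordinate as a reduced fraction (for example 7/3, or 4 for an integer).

C = (30, 2)

1. C_x = 30  [[BA ⟂ BC ⇒ -10x-12y+324=0] ∩ [|C−(12, 17)|²=549]]
2. C_y = 2  [[BA ⟂ BC ⇒ -10x-12y+324=0] ∩ [|C−(12, 17)|²=549]]
   so C = (30, 2)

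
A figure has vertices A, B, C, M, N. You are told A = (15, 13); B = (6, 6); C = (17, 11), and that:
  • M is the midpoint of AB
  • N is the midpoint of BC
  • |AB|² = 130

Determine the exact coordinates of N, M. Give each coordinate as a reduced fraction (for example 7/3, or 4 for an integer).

1. M_x = 21/2  [2·M = A+B = (15, 13)+(6, 6)]
2. M_y = 19/2  [2·M = A+B = (15, 13)+(6, 6)]
   so M = (21/2, 19/2)
3. N_x = 23/2  [2·N = B+C = (6, 6)+(17, 11)]
4. N_y = 17/2  [2·N = B+C = (6, 6)+(17, 11)]
   so N = (23/2, 17/2)

N = (23/2, 17/2)
M = (21/2, 19/2)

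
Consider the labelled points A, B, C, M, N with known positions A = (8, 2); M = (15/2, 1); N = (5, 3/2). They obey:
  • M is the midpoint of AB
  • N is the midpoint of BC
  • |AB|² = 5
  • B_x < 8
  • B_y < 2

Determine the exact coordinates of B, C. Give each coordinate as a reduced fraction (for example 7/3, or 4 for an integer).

B = (7, 0)
C = (3, 3)

1. B_x = 7  [B = 2·M−A = 2·(15/2, 1)−(8, 2)]
2. B_y = 0  [B = 2·M−A = 2·(15/2, 1)−(8, 2)]
   so B = (7, 0)
3. C_x = 3  [C = 2·N−B = 2·(5, 3/2)−(7, 0)]
4. C_y = 3  [C = 2·N−B = 2·(5, 3/2)−(7, 0)]
   so C = (3, 3)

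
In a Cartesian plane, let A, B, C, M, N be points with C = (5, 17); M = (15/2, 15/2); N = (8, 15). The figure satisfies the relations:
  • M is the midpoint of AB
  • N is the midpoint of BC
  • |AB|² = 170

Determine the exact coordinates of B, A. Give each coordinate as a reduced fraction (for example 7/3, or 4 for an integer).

1. B_x = 11  [B = 2·N−C = 2·(8, 15)−(5, 17)]
2. B_y = 13  [B = 2·N−C = 2·(8, 15)−(5, 17)]
   so B = (11, 13)
3. A_x = 4  [A = 2·M−B = 2·(15/2, 15/2)−(11, 13)]
4. A_y = 2  [A = 2·M−B = 2·(15/2, 15/2)−(11, 13)]
   so A = (4, 2)

B = (11, 13)
A = (4, 2)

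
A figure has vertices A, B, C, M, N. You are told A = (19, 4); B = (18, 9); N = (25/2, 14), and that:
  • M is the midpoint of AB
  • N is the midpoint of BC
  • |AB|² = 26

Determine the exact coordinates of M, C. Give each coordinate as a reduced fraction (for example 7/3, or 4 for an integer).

1. M_x = 37/2  [2·M = A+B = (19, 4)+(18, 9)]
2. M_y = 13/2  [2·M = A+B = (19, 4)+(18, 9)]
   so M = (37/2, 13/2)
3. C_x = 7  [C = 2·N−B = 2·(25/2, 14)−(18, 9)]
4. C_y = 19  [C = 2·N−B = 2·(25/2, 14)−(18, 9)]
   so C = (7, 19)

M = (37/2, 13/2)
C = (7, 19)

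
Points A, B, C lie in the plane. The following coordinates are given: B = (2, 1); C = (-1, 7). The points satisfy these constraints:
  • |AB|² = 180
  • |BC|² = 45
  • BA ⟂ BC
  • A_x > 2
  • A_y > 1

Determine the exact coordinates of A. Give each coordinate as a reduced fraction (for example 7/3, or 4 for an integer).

A = (14, 7)

1. A_x = 14  [[BA ⟂ BC ⇒ -3x+6y=0] ∩ [|A−(2, 1)|²=180]]
2. A_y = 7  [[BA ⟂ BC ⇒ -3x+6y=0] ∩ [|A−(2, 1)|²=180]]
   so A = (14, 7)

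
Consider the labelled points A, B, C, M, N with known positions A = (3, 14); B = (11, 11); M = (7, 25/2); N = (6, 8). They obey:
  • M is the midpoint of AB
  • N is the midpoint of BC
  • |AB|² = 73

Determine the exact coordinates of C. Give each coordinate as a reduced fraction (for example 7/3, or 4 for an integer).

C = (1, 5)

1. C_x = 1  [C = 2·N−B = 2·(6, 8)−(11, 11)]
2. C_y = 5  [C = 2·N−B = 2·(6, 8)−(11, 11)]
   so C = (1, 5)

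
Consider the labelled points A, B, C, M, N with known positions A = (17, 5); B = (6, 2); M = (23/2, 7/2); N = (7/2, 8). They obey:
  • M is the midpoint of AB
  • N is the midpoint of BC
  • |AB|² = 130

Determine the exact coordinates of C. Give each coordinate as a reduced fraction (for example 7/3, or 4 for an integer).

1. C_x = 1  [C = 2·N−B = 2·(7/2, 8)−(6, 2)]
2. C_y = 14  [C = 2·N−B = 2·(7/2, 8)−(6, 2)]
   so C = (1, 14)

C = (1, 14)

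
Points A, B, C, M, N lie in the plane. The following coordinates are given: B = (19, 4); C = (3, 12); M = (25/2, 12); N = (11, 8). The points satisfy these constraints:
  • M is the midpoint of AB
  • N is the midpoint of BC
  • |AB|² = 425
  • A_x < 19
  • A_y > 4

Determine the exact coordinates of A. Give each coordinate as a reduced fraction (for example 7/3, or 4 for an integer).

1. A_x = 6  [A = 2·M−B = 2·(25/2, 12)−(19, 4)]
2. A_y = 20  [A = 2·M−B = 2·(25/2, 12)−(19, 4)]
   so A = (6, 20)

A = (6, 20)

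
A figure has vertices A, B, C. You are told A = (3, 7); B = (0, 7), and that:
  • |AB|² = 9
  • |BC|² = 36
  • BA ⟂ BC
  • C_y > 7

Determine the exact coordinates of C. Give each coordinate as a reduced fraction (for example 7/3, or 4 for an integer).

C = (0, 13)

1. C_x = 0  [[BA ⟂ BC ⇒ 3x=0] ∩ [|C−(0, 7)|²=36]]
2. C_y = 13  [[BA ⟂ BC ⇒ 3x=0] ∩ [|C−(0, 7)|²=36]]
   so C = (0, 13)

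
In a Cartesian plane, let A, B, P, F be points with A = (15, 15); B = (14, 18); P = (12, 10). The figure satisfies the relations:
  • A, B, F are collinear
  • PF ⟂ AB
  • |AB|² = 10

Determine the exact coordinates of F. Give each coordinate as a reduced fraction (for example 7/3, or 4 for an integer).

F = (81/5, 57/5)

1. F_x = 81/5  [[A, B, F are collinear ⇒ -3x-1y+60=0] ∩ [PF ⟂ AB ⇒ -1x+3y-18=0]]
2. F_y = 57/5  [[A, B, F are collinear ⇒ -3x-1y+60=0] ∩ [PF ⟂ AB ⇒ -1x+3y-18=0]]
   so F = (81/5, 57/5)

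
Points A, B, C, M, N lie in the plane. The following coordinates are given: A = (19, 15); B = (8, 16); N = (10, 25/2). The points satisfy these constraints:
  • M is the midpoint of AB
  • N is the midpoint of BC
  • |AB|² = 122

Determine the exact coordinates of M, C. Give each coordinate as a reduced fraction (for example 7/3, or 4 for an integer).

1. M_x = 27/2  [2·M = A+B = (19, 15)+(8, 16)]
2. M_y = 31/2  [2·M = A+B = (19, 15)+(8, 16)]
   so M = (27/2, 31/2)
3. C_x = 12  [C = 2·N−B = 2·(10, 25/2)−(8, 16)]
4. C_y = 9  [C = 2·N−B = 2·(10, 25/2)−(8, 16)]
   so C = (12, 9)

M = (27/2, 31/2)
C = (12, 9)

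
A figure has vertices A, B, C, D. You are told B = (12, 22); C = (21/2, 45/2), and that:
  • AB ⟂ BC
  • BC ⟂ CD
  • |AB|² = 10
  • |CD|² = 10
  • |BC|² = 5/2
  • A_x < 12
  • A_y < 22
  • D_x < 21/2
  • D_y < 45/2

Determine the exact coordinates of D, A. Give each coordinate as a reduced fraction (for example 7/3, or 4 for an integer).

1. D_x = 19/2  [[BC ⟂ CD ⇒ -3/2x+1/2y+9/2=0] ∩ [|D−(21/2, 45/2)|²=10]]
2. D_y = 39/2  [[BC ⟂ CD ⇒ -3/2x+1/2y+9/2=0] ∩ [|D−(21/2, 45/2)|²=10]]
   so D = (19/2, 39/2)
3. A_x = 11  [[AB ⟂ BC ⇒ 3/2x-1/2y-7=0] ∩ [|A−(12, 22)|²=10]]
4. A_y = 19  [[AB ⟂ BC ⇒ 3/2x-1/2y-7=0] ∩ [|A−(12, 22)|²=10]]
   so A = (11, 19)

D = (19/2, 39/2)
A = (11, 19)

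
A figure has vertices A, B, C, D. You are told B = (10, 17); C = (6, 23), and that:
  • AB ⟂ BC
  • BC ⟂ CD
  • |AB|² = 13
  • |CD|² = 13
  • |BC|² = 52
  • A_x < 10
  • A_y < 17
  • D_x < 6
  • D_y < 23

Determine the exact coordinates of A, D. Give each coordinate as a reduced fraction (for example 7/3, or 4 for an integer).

1. A_x = 7  [[AB ⟂ BC ⇒ 4x-6y+62=0] ∩ [|A−(10, 17)|²=13]]
2. A_y = 15  [[AB ⟂ BC ⇒ 4x-6y+62=0] ∩ [|A−(10, 17)|²=13]]
   so A = (7, 15)
3. D_x = 3  [[BC ⟂ CD ⇒ -4x+6y-114=0] ∩ [|D−(6, 23)|²=13]]
4. D_y = 21  [[BC ⟂ CD ⇒ -4x+6y-114=0] ∩ [|D−(6, 23)|²=13]]
   so D = (3, 21)

A = (7, 15)
D = (3, 21)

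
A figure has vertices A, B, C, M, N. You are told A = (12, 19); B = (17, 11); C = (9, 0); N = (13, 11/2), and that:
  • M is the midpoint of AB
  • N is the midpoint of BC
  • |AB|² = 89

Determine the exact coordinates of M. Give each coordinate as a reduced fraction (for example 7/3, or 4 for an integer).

M = (29/2, 15)

1. M_x = 29/2  [2·M = A+B = (12, 19)+(17, 11)]
2. M_y = 15  [2·M = A+B = (12, 19)+(17, 11)]
   so M = (29/2, 15)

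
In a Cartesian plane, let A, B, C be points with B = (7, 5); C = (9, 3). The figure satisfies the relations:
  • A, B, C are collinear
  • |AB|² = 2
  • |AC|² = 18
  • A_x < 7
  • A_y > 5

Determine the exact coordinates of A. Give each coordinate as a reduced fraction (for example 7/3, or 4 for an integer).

1. A_x = 6  [[A, B, C are collinear ⇒ 2x+2y-24=0] ∩ [|A−(7, 5)|²=2]]
2. A_y = 6  [[A, B, C are collinear ⇒ 2x+2y-24=0] ∩ [|A−(7, 5)|²=2]]
   so A = (6, 6)

A = (6, 6)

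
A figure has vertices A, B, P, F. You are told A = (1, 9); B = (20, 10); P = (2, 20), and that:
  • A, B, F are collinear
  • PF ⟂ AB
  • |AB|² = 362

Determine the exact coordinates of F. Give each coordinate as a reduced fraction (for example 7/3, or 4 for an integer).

F = (466/181, 1644/181)

1. F_x = 466/181  [[A, B, F are collinear ⇒ -1x+19y-170=0] ∩ [PF ⟂ AB ⇒ 19x+1y-58=0]]
2. F_y = 1644/181  [[A, B, F are collinear ⇒ -1x+19y-170=0] ∩ [PF ⟂ AB ⇒ 19x+1y-58=0]]
   so F = (466/181, 1644/181)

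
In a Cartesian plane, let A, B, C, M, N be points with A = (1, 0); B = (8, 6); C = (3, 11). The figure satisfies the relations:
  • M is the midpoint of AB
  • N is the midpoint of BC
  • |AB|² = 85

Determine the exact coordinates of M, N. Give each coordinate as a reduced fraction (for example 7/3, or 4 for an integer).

M = (9/2, 3)
N = (11/2, 17/2)

1. M_x = 9/2  [2·M = A+B = (1, 0)+(8, 6)]
2. M_y = 3  [2·M = A+B = (1, 0)+(8, 6)]
   so M = (9/2, 3)
3. N_x = 11/2  [2·N = B+C = (8, 6)+(3, 11)]
4. N_y = 17/2  [2·N = B+C = (8, 6)+(3, 11)]
   so N = (11/2, 17/2)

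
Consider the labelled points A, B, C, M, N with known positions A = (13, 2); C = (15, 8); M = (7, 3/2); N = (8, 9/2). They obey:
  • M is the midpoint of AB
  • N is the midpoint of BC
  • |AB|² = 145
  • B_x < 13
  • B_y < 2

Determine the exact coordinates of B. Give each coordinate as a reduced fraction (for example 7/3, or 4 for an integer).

B = (1, 1)

1. B_x = 1  [B = 2·M−A = 2·(7, 3/2)−(13, 2)]
2. B_y = 1  [B = 2·M−A = 2·(7, 3/2)−(13, 2)]
   so B = (1, 1)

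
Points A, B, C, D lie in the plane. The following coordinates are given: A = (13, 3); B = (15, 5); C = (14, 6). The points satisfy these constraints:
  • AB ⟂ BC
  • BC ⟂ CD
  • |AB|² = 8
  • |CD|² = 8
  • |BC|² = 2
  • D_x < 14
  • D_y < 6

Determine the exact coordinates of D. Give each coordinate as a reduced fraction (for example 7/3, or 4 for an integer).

D = (12, 4)

1. D_x = 12  [[BC ⟂ CD ⇒ -1x+1y+8=0] ∩ [|D−(14, 6)|²=8]]
2. D_y = 4  [[BC ⟂ CD ⇒ -1x+1y+8=0] ∩ [|D−(14, 6)|²=8]]
   so D = (12, 4)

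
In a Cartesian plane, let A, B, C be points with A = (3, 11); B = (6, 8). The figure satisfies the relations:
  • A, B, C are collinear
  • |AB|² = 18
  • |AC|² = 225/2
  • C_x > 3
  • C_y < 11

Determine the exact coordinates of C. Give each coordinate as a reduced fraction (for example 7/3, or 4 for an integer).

C = (21/2, 7/2)

1. C_x = 21/2  [[A, B, C are collinear ⇒ 3x+3y-42=0] ∩ [|C−(3, 11)|²=225/2]]
2. C_y = 7/2  [[A, B, C are collinear ⇒ 3x+3y-42=0] ∩ [|C−(3, 11)|²=225/2]]
   so C = (21/2, 7/2)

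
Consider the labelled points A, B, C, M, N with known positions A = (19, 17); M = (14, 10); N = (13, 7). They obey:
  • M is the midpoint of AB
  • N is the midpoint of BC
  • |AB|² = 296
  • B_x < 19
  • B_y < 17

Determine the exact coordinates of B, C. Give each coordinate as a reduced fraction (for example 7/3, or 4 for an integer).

B = (9, 3)
C = (17, 11)

1. B_x = 9  [B = 2·M−A = 2·(14, 10)−(19, 17)]
2. B_y = 3  [B = 2·M−A = 2·(14, 10)−(19, 17)]
   so B = (9, 3)
3. C_x = 17  [C = 2·N−B = 2·(13, 7)−(9, 3)]
4. C_y = 11  [C = 2·N−B = 2·(13, 7)−(9, 3)]
   so C = (17, 11)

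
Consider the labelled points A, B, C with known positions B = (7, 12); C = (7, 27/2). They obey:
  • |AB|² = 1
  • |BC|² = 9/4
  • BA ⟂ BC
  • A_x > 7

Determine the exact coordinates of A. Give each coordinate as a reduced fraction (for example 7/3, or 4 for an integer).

A = (8, 12)

1. A_x = 8  [[BA ⟂ BC ⇒ 3/2y-18=0] ∩ [|A−(7, 12)|²=1]]
2. A_y = 12  [[BA ⟂ BC ⇒ 3/2y-18=0] ∩ [|A−(7, 12)|²=1]]
   so A = (8, 12)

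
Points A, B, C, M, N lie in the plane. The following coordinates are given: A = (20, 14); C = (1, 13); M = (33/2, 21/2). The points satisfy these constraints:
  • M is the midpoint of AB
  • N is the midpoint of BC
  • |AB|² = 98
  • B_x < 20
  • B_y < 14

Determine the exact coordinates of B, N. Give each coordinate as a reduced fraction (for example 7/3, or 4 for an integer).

B = (13, 7)
N = (7, 10)

1. B_x = 13  [B = 2·M−A = 2·(33/2, 21/2)−(20, 14)]
2. B_y = 7  [B = 2·M−A = 2·(33/2, 21/2)−(20, 14)]
   so B = (13, 7)
3. N_x = 7  [2·N = B+C = (13, 7)+(1, 13)]
4. N_y = 10  [2·N = B+C = (13, 7)+(1, 13)]
   so N = (7, 10)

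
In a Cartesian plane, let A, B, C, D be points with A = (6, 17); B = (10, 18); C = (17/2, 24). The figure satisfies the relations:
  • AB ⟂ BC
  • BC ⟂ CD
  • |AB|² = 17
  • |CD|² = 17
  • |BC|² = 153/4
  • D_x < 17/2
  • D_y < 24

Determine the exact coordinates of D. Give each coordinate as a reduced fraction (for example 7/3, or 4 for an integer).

D = (9/2, 23)

1. D_x = 9/2  [[BC ⟂ CD ⇒ -3/2x+6y-525/4=0] ∩ [|D−(17/2, 24)|²=17]]
2. D_y = 23  [[BC ⟂ CD ⇒ -3/2x+6y-525/4=0] ∩ [|D−(17/2, 24)|²=17]]
   so D = (9/2, 23)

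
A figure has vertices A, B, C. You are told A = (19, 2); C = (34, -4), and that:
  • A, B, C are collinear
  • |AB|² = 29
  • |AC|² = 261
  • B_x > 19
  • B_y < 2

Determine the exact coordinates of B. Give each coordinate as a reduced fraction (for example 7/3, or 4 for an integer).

1. B_x = 24  [[A, B, C are collinear ⇒ -6x-15y+144=0] ∩ [|B−(19, 2)|²=29]]
2. B_y = 0  [[A, B, C are collinear ⇒ -6x-15y+144=0] ∩ [|B−(19, 2)|²=29]]
   so B = (24, 0)

B = (24, 0)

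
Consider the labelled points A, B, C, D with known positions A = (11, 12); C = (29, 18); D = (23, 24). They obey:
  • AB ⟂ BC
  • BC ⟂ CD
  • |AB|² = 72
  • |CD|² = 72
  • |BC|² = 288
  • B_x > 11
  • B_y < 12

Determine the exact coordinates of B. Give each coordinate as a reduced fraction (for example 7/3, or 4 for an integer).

1. B_x = 17  [[BC ⟂ CD ⇒ 6x-6y-66=0] ∩ [|B−(11, 12)|²=72]]
2. B_y = 6  [[BC ⟂ CD ⇒ 6x-6y-66=0] ∩ [|B−(11, 12)|²=72]]
   so B = (17, 6)

B = (17, 6)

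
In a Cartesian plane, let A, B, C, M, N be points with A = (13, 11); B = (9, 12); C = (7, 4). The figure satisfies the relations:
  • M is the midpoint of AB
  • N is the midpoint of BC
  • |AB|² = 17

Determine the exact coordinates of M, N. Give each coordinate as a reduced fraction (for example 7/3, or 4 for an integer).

M = (11, 23/2)
N = (8, 8)

1. M_x = 11  [2·M = A+B = (13, 11)+(9, 12)]
2. M_y = 23/2  [2·M = A+B = (13, 11)+(9, 12)]
   so M = (11, 23/2)
3. N_x = 8  [2·N = B+C = (9, 12)+(7, 4)]
4. N_y = 8  [2·N = B+C = (9, 12)+(7, 4)]
   so N = (8, 8)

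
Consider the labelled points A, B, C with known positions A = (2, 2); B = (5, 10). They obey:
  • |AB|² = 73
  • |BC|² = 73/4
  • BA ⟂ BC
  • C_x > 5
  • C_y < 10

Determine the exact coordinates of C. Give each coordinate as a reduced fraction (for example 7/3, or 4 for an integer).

C = (9, 17/2)

1. C_x = 9  [[BA ⟂ BC ⇒ -3x-8y+95=0] ∩ [|C−(5, 10)|²=73/4]]
2. C_y = 17/2  [[BA ⟂ BC ⇒ -3x-8y+95=0] ∩ [|C−(5, 10)|²=73/4]]
   so C = (9, 17/2)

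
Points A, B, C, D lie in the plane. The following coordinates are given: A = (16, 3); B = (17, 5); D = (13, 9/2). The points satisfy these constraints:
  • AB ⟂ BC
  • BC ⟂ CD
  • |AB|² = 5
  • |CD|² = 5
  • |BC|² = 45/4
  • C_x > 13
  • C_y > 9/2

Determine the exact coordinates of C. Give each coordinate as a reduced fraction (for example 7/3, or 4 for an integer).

1. C_x = 14  [[AB ⟂ BC ⇒ 1x+2y-27=0] ∩ [|C−(13, 9/2)|²=5]]
2. C_y = 13/2  [[AB ⟂ BC ⇒ 1x+2y-27=0] ∩ [|C−(13, 9/2)|²=5]]
   so C = (14, 13/2)

C = (14, 13/2)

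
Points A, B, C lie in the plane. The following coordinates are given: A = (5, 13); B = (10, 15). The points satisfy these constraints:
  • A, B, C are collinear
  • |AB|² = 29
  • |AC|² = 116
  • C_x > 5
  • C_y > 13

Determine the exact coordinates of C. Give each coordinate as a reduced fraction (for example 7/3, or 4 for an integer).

C = (15, 17)

1. C_x = 15  [[A, B, C are collinear ⇒ -2x+5y-55=0] ∩ [|C−(5, 13)|²=116]]
2. C_y = 17  [[A, B, C are collinear ⇒ -2x+5y-55=0] ∩ [|C−(5, 13)|²=116]]
   so C = (15, 17)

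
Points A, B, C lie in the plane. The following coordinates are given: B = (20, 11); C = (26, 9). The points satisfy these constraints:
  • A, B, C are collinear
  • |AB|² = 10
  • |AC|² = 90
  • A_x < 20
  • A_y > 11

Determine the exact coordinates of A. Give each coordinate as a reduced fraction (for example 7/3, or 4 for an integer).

1. A_x = 17  [[A, B, C are collinear ⇒ 2x+6y-106=0] ∩ [|A−(20, 11)|²=10]]
2. A_y = 12  [[A, B, C are collinear ⇒ 2x+6y-106=0] ∩ [|A−(20, 11)|²=10]]
   so A = (17, 12)

A = (17, 12)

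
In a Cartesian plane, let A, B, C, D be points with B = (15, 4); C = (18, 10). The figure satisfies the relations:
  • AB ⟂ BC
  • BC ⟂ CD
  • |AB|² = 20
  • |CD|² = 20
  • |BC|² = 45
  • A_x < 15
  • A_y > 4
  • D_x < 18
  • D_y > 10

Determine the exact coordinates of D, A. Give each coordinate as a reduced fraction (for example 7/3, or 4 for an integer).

D = (14, 12)
A = (11, 6)

1. D_x = 14  [[BC ⟂ CD ⇒ 3x+6y-114=0] ∩ [|D−(18, 10)|²=20]]
2. D_y = 12  [[BC ⟂ CD ⇒ 3x+6y-114=0] ∩ [|D−(18, 10)|²=20]]
   so D = (14, 12)
3. A_x = 11  [[AB ⟂ BC ⇒ -3x-6y+69=0] ∩ [|A−(15, 4)|²=20]]
4. A_y = 6  [[AB ⟂ BC ⇒ -3x-6y+69=0] ∩ [|A−(15, 4)|²=20]]
   so A = (11, 6)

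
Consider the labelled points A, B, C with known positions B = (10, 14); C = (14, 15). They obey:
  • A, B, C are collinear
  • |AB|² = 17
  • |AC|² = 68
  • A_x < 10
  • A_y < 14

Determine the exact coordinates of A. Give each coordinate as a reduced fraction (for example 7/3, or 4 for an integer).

A = (6, 13)

1. A_x = 6  [[A, B, C are collinear ⇒ -1x+4y-46=0] ∩ [|A−(10, 14)|²=17]]
2. A_y = 13  [[A, B, C are collinear ⇒ -1x+4y-46=0] ∩ [|A−(10, 14)|²=17]]
   so A = (6, 13)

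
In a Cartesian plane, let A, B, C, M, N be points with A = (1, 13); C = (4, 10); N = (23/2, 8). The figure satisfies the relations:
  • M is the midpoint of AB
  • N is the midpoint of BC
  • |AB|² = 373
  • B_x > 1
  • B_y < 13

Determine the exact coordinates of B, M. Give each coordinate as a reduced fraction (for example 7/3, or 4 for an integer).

B = (19, 6)
M = (10, 19/2)

1. B_x = 19  [B = 2·N−C = 2·(23/2, 8)−(4, 10)]
2. B_y = 6  [B = 2·N−C = 2·(23/2, 8)−(4, 10)]
   so B = (19, 6)
3. M_x = 10  [2·M = A+B = (1, 13)+(19, 6)]
4. M_y = 19/2  [2·M = A+B = (1, 13)+(19, 6)]
   so M = (10, 19/2)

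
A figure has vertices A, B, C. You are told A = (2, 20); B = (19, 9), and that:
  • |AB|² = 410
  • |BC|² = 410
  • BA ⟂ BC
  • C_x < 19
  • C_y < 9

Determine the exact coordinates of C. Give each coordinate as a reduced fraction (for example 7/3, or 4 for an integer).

1. C_x = 8  [[BA ⟂ BC ⇒ -17x+11y+224=0] ∩ [|C−(19, 9)|²=410]]
2. C_y = -8  [[BA ⟂ BC ⇒ -17x+11y+224=0] ∩ [|C−(19, 9)|²=410]]
   so C = (8, -8)

C = (8, -8)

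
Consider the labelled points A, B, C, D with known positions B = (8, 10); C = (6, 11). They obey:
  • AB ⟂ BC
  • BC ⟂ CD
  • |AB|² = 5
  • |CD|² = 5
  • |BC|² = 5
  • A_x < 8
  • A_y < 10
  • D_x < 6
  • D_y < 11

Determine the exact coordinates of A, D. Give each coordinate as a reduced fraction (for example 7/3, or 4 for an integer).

A = (7, 8)
D = (5, 9)

1. A_x = 7  [[AB ⟂ BC ⇒ 2x-1y-6=0] ∩ [|A−(8, 10)|²=5]]
2. A_y = 8  [[AB ⟂ BC ⇒ 2x-1y-6=0] ∩ [|A−(8, 10)|²=5]]
   so A = (7, 8)
3. D_x = 5  [[BC ⟂ CD ⇒ -2x+1y+1=0] ∩ [|D−(6, 11)|²=5]]
4. D_y = 9  [[BC ⟂ CD ⇒ -2x+1y+1=0] ∩ [|D−(6, 11)|²=5]]
   so D = (5, 9)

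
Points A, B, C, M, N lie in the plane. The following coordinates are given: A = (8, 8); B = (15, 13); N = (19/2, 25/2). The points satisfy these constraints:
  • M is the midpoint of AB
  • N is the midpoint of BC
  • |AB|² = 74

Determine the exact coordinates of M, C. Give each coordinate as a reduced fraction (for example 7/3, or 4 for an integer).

M = (23/2, 21/2)
C = (4, 12)

1. M_x = 23/2  [2·M = A+B = (8, 8)+(15, 13)]
2. M_y = 21/2  [2·M = A+B = (8, 8)+(15, 13)]
   so M = (23/2, 21/2)
3. C_x = 4  [C = 2·N−B = 2·(19/2, 25/2)−(15, 13)]
4. C_y = 12  [C = 2·N−B = 2·(19/2, 25/2)−(15, 13)]
   so C = (4, 12)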